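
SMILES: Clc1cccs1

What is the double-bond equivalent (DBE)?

3

Molecular formula from the SMILES: C4H3ClS.
DoU = (2C + 2 + N − H − X)/2 = (2·4 + 2 + 0 − 3 − 1)/2 = 6/2 = 3.
(Structurally: 1 ring(s) + 2 π bond(s) = 3.)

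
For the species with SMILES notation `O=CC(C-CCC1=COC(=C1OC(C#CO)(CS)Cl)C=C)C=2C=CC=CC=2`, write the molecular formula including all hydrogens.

C21H21ClO4S

Heavy atoms from the SMILES: 21 C, 1 Cl, 4 O, 1 S.
Implicit hydrogens by atom environment:
  6 × C (aromatic): 1 H each → 6
  5 × C: 2 H each → 10
  4 × C (aromatic): no H
  3 × C: 1 H each → 3
  3 × C: no H
  2 × O: no H
  1 × Cl: no H
  1 × O: 1 H
  1 × O (aromatic): no H
  1 × S: 1 H
  Total hydrogens = 21.
Molecular formula: C21H21ClO4S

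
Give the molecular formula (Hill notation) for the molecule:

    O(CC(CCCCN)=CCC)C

C10H21NO

Heavy atoms from the SMILES: 10 C, 1 N, 1 O.
Implicit hydrogens by atom environment:
  6 × C: 2 H each → 12
  2 × C: 3 H each → 6
  1 × C: 1 H
  1 × C: no H
  1 × N: 2 H
  1 × O: no H
  Total hydrogens = 21.
Molecular formula: C10H21NO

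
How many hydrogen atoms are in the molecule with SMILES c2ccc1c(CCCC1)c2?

12

Hydrogens are implicit in SMILES; fill each atom to its normal valence:
  4 × C: 2 H each → 8
  4 × C (aromatic): 1 H each → 4
  2 × C (aromatic): no H
  Total hydrogens = 12.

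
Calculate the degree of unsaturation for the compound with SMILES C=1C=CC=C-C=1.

4

Molecular formula from the SMILES: C6H6.
DoU = (2C + 2 + N − H − X)/2 = (2·6 + 2 + 0 − 6 − 0)/2 = 8/2 = 4.
(Structurally: 1 ring(s) + 3 π bond(s) = 4.)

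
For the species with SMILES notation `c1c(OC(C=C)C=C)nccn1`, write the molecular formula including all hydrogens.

Heavy atoms from the SMILES: 9 C, 2 N, 1 O.
Implicit hydrogens by atom environment:
  3 × C (aromatic): 1 H each → 3
  3 × C: 1 H each → 3
  2 × C: 2 H each → 4
  2 × N (aromatic): no H
  1 × C (aromatic): no H
  1 × O: no H
  Total hydrogens = 10.
Molecular formula: C9H10N2O

C9H10N2O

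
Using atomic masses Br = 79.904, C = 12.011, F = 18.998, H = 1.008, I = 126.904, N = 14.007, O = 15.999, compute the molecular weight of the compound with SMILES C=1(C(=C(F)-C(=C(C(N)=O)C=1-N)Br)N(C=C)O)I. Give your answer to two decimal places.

Molecular formula: C9H8BrFIN3O2.
M = 1×79.904 + 9×12.011 + 1×18.998 + 8×1.008 + 1×126.904 + 3×14.007 + 2×15.999 = 415.99 g/mol.

415.99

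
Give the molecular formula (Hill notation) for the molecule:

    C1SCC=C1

Heavy atoms from the SMILES: 4 C, 1 S.
Implicit hydrogens by atom environment:
  2 × C: 2 H each → 4
  2 × C: 1 H each → 2
  1 × S: no H
  Total hydrogens = 6.
Molecular formula: C4H6S

C4H6S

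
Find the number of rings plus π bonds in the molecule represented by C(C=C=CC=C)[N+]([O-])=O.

Molecular formula from the SMILES: C6H7NO2.
DoU = (2C + 2 + N − H − X)/2 = (2·6 + 2 + 1 − 7 − 0)/2 = 8/2 = 4.
(Structurally: 0 ring(s) + 4 π bond(s) = 4.)

4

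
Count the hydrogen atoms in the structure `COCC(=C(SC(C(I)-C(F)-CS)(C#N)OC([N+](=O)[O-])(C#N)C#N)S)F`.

Hydrogens are implicit in SMILES; fill each atom to its normal valence:
  7 × C: no H
  3 × N: no H
  3 × O: no H
  2 × C: 2 H each → 4
  2 × C: 1 H each → 2
  2 × F: no H
  2 × S: 1 H each → 2
  1 × C: 3 H
  1 × I: no H
  1 × N (charge +1): no H
  1 × O (charge -1): no H
  1 × S: no H
  Total hydrogens = 11.

11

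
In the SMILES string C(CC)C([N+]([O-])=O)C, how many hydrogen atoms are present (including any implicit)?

11

Hydrogens are implicit in SMILES; fill each atom to its normal valence:
  2 × C: 3 H each → 6
  2 × C: 2 H each → 4
  1 × C: 1 H
  1 × N (charge +1): no H
  1 × O: no H
  1 × O (charge -1): no H
  Total hydrogens = 11.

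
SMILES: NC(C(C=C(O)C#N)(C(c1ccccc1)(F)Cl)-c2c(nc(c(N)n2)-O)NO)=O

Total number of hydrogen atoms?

Hydrogens are implicit in SMILES; fill each atom to its normal valence:
  5 × C (aromatic): 1 H each → 5
  5 × C (aromatic): no H
  5 × C: no H
  3 × O: 1 H each → 3
  2 × N: 2 H each → 4
  2 × N (aromatic): no H
  1 × C: 1 H
  1 × Cl: no H
  1 × F: no H
  1 × N: 1 H
  1 × N: no H
  1 × O: no H
  Total hydrogens = 14.

14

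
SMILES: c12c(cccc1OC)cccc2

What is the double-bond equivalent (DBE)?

7

Molecular formula from the SMILES: C11H10O.
DoU = (2C + 2 + N − H − X)/2 = (2·11 + 2 + 0 − 10 − 0)/2 = 14/2 = 7.
(Structurally: 2 ring(s) + 5 π bond(s) = 7.)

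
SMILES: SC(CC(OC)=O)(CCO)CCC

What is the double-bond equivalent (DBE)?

Molecular formula from the SMILES: C9H18O3S.
DoU = (2C + 2 + N − H − X)/2 = (2·9 + 2 + 0 − 18 − 0)/2 = 2/2 = 1.
(Structurally: 0 ring(s) + 1 π bond(s) = 1.)

1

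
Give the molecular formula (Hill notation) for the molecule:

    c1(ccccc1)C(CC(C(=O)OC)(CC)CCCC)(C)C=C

Heavy atoms from the SMILES: 20 C, 2 O.
Implicit hydrogens by atom environment:
  6 × C: 2 H each → 12
  5 × C (aromatic): 1 H each → 5
  4 × C: 3 H each → 12
  3 × C: no H
  2 × O: no H
  1 × C: 1 H
  1 × C (aromatic): no H
  Total hydrogens = 30.
Molecular formula: C20H30O2

C20H30O2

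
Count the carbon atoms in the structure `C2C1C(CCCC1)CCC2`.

The symbol for carbon appears 10 times in the SMILES.

10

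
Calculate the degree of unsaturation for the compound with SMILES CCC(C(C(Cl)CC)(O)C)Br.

Molecular formula from the SMILES: C8H16BrClO.
DoU = (2C + 2 + N − H − X)/2 = (2·8 + 2 + 0 − 16 − 2)/2 = 0/2 = 0.
(Structurally: 0 ring(s) + 0 π bond(s) = 0.)

0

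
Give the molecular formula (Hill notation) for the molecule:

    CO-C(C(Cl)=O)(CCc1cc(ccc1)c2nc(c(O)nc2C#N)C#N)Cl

Heavy atoms from the SMILES: 17 C, 2 Cl, 4 N, 3 O.
Implicit hydrogens by atom environment:
  6 × C (aromatic): no H
  4 × C (aromatic): 1 H each → 4
  4 × C: no H
  2 × C: 2 H each → 4
  2 × Cl: no H
  2 × N (aromatic): no H
  2 × N: no H
  2 × O: no H
  1 × C: 3 H
  1 × O: 1 H
  Total hydrogens = 12.
Molecular formula: C17H12Cl2N4O3

C17H12Cl2N4O3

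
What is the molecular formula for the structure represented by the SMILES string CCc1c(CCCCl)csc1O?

Heavy atoms from the SMILES: 9 C, 1 Cl, 1 O, 1 S.
Implicit hydrogens by atom environment:
  4 × C: 2 H each → 8
  3 × C (aromatic): no H
  1 × C: 3 H
  1 × C (aromatic): 1 H
  1 × Cl: no H
  1 × O: 1 H
  1 × S (aromatic): no H
  Total hydrogens = 13.
Molecular formula: C9H13ClOS

C9H13ClOS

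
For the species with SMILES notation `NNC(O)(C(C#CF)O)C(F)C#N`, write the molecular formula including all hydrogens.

C6H7F2N3O2

Heavy atoms from the SMILES: 6 C, 2 F, 3 N, 2 O.
Implicit hydrogens by atom environment:
  4 × C: no H
  2 × C: 1 H each → 2
  2 × F: no H
  2 × O: 1 H each → 2
  1 × N: 2 H
  1 × N: 1 H
  1 × N: no H
  Total hydrogens = 7.
Molecular formula: C6H7F2N3O2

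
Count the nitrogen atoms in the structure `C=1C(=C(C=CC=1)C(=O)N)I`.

The symbol for nitrogen appears 1 time in the SMILES.

1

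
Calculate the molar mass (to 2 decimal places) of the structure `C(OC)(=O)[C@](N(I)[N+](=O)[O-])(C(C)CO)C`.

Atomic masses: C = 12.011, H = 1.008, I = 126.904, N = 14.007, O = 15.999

Molecular formula: C7H13IN2O5.
M = 7×12.011 + 13×1.008 + 1×126.904 + 2×14.007 + 5×15.999 = 332.09 g/mol.

332.09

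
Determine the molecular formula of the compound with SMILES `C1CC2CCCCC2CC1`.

C10H18

Heavy atoms from the SMILES: 10 C.
Implicit hydrogens by atom environment:
  8 × C: 2 H each → 16
  2 × C: 1 H each → 2
  Total hydrogens = 18.
Molecular formula: C10H18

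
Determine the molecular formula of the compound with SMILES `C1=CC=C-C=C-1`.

C6H6

Heavy atoms from the SMILES: 6 C.
Implicit hydrogens by atom environment:
  6 × C (aromatic): 1 H each → 6
  Total hydrogens = 6.
Molecular formula: C6H6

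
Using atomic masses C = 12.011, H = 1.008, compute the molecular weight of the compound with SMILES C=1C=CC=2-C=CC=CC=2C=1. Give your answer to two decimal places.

128.17

Molecular formula: C10H8.
M = 10×12.011 + 8×1.008 = 128.17 g/mol.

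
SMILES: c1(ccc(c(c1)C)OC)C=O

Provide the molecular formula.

Heavy atoms from the SMILES: 9 C, 2 O.
Implicit hydrogens by atom environment:
  3 × C (aromatic): 1 H each → 3
  3 × C (aromatic): no H
  2 × C: 3 H each → 6
  2 × O: no H
  1 × C: 1 H
  Total hydrogens = 10.
Molecular formula: C9H10O2

C9H10O2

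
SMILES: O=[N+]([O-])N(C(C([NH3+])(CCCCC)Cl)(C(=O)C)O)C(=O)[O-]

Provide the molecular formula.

Heavy atoms from the SMILES: 10 C, 1 Cl, 3 N, 6 O.
Implicit hydrogens by atom environment:
  4 × C: 2 H each → 8
  4 × C: no H
  3 × O: no H
  2 × C: 3 H each → 6
  2 × O (charge -1): no H
  1 × Cl: no H
  1 × N (charge +1): 3 H
  1 × N: no H
  1 × N (charge +1): no H
  1 × O: 1 H
  Total hydrogens = 18.
Molecular formula: C10H18ClN3O6

C10H18ClN3O6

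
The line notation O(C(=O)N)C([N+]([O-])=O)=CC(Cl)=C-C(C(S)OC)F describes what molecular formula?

C8H10ClFN2O5S

Heavy atoms from the SMILES: 8 C, 1 Cl, 1 F, 2 N, 5 O, 1 S.
Implicit hydrogens by atom environment:
  4 × C: 1 H each → 4
  4 × O: no H
  3 × C: no H
  1 × C: 3 H
  1 × Cl: no H
  1 × F: no H
  1 × N: 2 H
  1 × N (charge +1): no H
  1 × O (charge -1): no H
  1 × S: 1 H
  Total hydrogens = 10.
Molecular formula: C8H10ClFN2O5S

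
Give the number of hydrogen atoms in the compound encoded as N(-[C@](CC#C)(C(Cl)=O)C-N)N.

Hydrogens are implicit in SMILES; fill each atom to its normal valence:
  3 × C: no H
  2 × C: 2 H each → 4
  2 × N: 2 H each → 4
  1 × C: 1 H
  1 × Cl: no H
  1 × N: 1 H
  1 × O: no H
  Total hydrogens = 10.

10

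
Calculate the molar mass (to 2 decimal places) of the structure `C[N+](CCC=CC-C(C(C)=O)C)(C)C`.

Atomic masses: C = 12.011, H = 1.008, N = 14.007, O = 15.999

Molecular formula: C12H24NO+.
M = 12×12.011 + 24×1.008 + 1×14.007 + 1×15.999 = 198.33 g/mol.

198.33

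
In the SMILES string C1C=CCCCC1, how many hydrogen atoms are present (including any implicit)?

12

Hydrogens are implicit in SMILES; fill each atom to its normal valence:
  5 × C: 2 H each → 10
  2 × C: 1 H each → 2
  Total hydrogens = 12.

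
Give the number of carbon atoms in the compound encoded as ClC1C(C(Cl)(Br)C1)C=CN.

The symbol for carbon appears 6 times in the SMILES. (Cl is a single chlorine, not C + l.)

6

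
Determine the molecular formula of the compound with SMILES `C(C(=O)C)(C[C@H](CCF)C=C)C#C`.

C11H15FO

Heavy atoms from the SMILES: 11 C, 1 F, 1 O.
Implicit hydrogens by atom environment:
  4 × C: 2 H each → 8
  4 × C: 1 H each → 4
  2 × C: no H
  1 × C: 3 H
  1 × F: no H
  1 × O: no H
  Total hydrogens = 15.
Molecular formula: C11H15FO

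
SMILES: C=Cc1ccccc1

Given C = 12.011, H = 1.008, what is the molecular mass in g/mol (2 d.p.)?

104.15

Molecular formula: C8H8.
M = 8×12.011 + 8×1.008 = 104.15 g/mol.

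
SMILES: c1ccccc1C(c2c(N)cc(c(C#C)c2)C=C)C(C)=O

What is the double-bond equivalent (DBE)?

Molecular formula from the SMILES: C19H17NO.
DoU = (2C + 2 + N − H − X)/2 = (2·19 + 2 + 1 − 17 − 0)/2 = 24/2 = 12.
(Structurally: 2 ring(s) + 10 π bond(s) = 12.)

12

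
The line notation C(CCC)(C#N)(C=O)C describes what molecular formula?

C7H11NO

Heavy atoms from the SMILES: 7 C, 1 N, 1 O.
Implicit hydrogens by atom environment:
  2 × C: 3 H each → 6
  2 × C: 2 H each → 4
  2 × C: no H
  1 × C: 1 H
  1 × N: no H
  1 × O: no H
  Total hydrogens = 11.
Molecular formula: C7H11NO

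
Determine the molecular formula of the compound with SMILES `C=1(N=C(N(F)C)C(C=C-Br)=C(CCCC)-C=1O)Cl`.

C12H15BrClFN2O

Heavy atoms from the SMILES: 1 Br, 12 C, 1 Cl, 1 F, 2 N, 1 O.
Implicit hydrogens by atom environment:
  5 × C (aromatic): no H
  3 × C: 2 H each → 6
  2 × C: 3 H each → 6
  2 × C: 1 H each → 2
  1 × Br: no H
  1 × Cl: no H
  1 × F: no H
  1 × N (aromatic): no H
  1 × N: no H
  1 × O: 1 H
  Total hydrogens = 15.
Molecular formula: C12H15BrClFN2O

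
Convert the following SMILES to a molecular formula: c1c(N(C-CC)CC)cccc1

C11H17N

Heavy atoms from the SMILES: 11 C, 1 N.
Implicit hydrogens by atom environment:
  5 × C (aromatic): 1 H each → 5
  3 × C: 2 H each → 6
  2 × C: 3 H each → 6
  1 × C (aromatic): no H
  1 × N: no H
  Total hydrogens = 17.
Molecular formula: C11H17N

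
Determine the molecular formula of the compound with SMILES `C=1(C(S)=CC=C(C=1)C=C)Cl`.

C8H7ClS

Heavy atoms from the SMILES: 8 C, 1 Cl, 1 S.
Implicit hydrogens by atom environment:
  3 × C (aromatic): 1 H each → 3
  3 × C (aromatic): no H
  1 × C: 2 H
  1 × C: 1 H
  1 × Cl: no H
  1 × S: 1 H
  Total hydrogens = 7.
Molecular formula: C8H7ClS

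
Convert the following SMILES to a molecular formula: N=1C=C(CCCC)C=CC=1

C9H13N

Heavy atoms from the SMILES: 9 C, 1 N.
Implicit hydrogens by atom environment:
  4 × C (aromatic): 1 H each → 4
  3 × C: 2 H each → 6
  1 × C: 3 H
  1 × C (aromatic): no H
  1 × N (aromatic): no H
  Total hydrogens = 13.
Molecular formula: C9H13N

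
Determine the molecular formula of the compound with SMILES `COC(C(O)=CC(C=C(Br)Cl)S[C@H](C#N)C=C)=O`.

Heavy atoms from the SMILES: 1 Br, 11 C, 1 Cl, 1 N, 3 O, 1 S.
Implicit hydrogens by atom environment:
  5 × C: 1 H each → 5
  4 × C: no H
  2 × O: no H
  1 × Br: no H
  1 × C: 3 H
  1 × C: 2 H
  1 × Cl: no H
  1 × N: no H
  1 × O: 1 H
  1 × S: no H
  Total hydrogens = 11.
Molecular formula: C11H11BrClNO3S

C11H11BrClNO3S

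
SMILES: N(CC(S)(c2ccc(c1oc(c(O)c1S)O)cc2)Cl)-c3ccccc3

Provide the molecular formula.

Heavy atoms from the SMILES: 18 C, 1 Cl, 1 N, 3 O, 2 S.
Implicit hydrogens by atom environment:
  9 × C (aromatic): 1 H each → 9
  7 × C (aromatic): no H
  2 × O: 1 H each → 2
  2 × S: 1 H each → 2
  1 × C: 2 H
  1 × C: no H
  1 × Cl: no H
  1 × N: 1 H
  1 × O (aromatic): no H
  Total hydrogens = 16.
Molecular formula: C18H16ClNO3S2

C18H16ClNO3S2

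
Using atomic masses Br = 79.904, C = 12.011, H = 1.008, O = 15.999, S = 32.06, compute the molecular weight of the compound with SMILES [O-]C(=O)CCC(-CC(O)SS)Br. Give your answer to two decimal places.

Molecular formula: C6H10BrO3S2-.
M = 1×79.904 + 6×12.011 + 10×1.008 + 3×15.999 + 2×32.06 = 274.17 g/mol.

274.17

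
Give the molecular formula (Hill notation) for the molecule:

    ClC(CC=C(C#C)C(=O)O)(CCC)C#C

C12H13ClO2

Heavy atoms from the SMILES: 12 C, 1 Cl, 2 O.
Implicit hydrogens by atom environment:
  5 × C: no H
  3 × C: 2 H each → 6
  3 × C: 1 H each → 3
  1 × C: 3 H
  1 × Cl: no H
  1 × O: 1 H
  1 × O: no H
  Total hydrogens = 13.
Molecular formula: C12H13ClO2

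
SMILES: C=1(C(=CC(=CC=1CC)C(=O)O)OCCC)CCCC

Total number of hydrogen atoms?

24

Hydrogens are implicit in SMILES; fill each atom to its normal valence:
  6 × C: 2 H each → 12
  4 × C (aromatic): no H
  3 × C: 3 H each → 9
  2 × C (aromatic): 1 H each → 2
  2 × O: no H
  1 × C: no H
  1 × O: 1 H
  Total hydrogens = 24.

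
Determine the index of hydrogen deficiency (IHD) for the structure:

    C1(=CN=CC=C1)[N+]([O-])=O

Molecular formula from the SMILES: C5H4N2O2.
DoU = (2C + 2 + N − H − X)/2 = (2·5 + 2 + 2 − 4 − 0)/2 = 10/2 = 5.
(Structurally: 1 ring(s) + 4 π bond(s) = 5.)

5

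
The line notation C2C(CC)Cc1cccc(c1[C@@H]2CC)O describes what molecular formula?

Heavy atoms from the SMILES: 14 C, 1 O.
Implicit hydrogens by atom environment:
  4 × C: 2 H each → 8
  3 × C (aromatic): 1 H each → 3
  3 × C (aromatic): no H
  2 × C: 3 H each → 6
  2 × C: 1 H each → 2
  1 × O: 1 H
  Total hydrogens = 20.
Molecular formula: C14H20O

C14H20O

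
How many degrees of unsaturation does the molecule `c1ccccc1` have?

4

Molecular formula from the SMILES: C6H6.
DoU = (2C + 2 + N − H − X)/2 = (2·6 + 2 + 0 − 6 − 0)/2 = 8/2 = 4.
(Structurally: 1 ring(s) + 3 π bond(s) = 4.)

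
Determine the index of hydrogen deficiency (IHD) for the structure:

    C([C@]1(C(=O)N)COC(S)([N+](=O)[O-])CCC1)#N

Molecular formula from the SMILES: C8H11N3O4S.
DoU = (2C + 2 + N − H − X)/2 = (2·8 + 2 + 3 − 11 − 0)/2 = 10/2 = 5.
(Structurally: 1 ring(s) + 4 π bond(s) = 5.)

5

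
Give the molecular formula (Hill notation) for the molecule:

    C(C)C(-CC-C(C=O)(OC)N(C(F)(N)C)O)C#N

C11H20FN3O3

Heavy atoms from the SMILES: 11 C, 1 F, 3 N, 3 O.
Implicit hydrogens by atom environment:
  3 × C: 3 H each → 9
  3 × C: 2 H each → 6
  3 × C: no H
  2 × C: 1 H each → 2
  2 × N: no H
  2 × O: no H
  1 × F: no H
  1 × N: 2 H
  1 × O: 1 H
  Total hydrogens = 20.
Molecular formula: C11H20FN3O3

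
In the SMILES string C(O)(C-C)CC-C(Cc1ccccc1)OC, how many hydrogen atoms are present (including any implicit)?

22

Hydrogens are implicit in SMILES; fill each atom to its normal valence:
  5 × C (aromatic): 1 H each → 5
  4 × C: 2 H each → 8
  2 × C: 3 H each → 6
  2 × C: 1 H each → 2
  1 × C (aromatic): no H
  1 × O: 1 H
  1 × O: no H
  Total hydrogens = 22.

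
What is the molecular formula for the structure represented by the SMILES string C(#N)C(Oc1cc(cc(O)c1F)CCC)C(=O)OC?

C13H14FNO4

Heavy atoms from the SMILES: 13 C, 1 F, 1 N, 4 O.
Implicit hydrogens by atom environment:
  4 × C (aromatic): no H
  3 × O: no H
  2 × C: 3 H each → 6
  2 × C: 2 H each → 4
  2 × C (aromatic): 1 H each → 2
  2 × C: no H
  1 × C: 1 H
  1 × F: no H
  1 × N: no H
  1 × O: 1 H
  Total hydrogens = 14.
Molecular formula: C13H14FNO4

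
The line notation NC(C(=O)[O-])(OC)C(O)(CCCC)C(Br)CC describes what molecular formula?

Heavy atoms from the SMILES: 1 Br, 11 C, 1 N, 4 O.
Implicit hydrogens by atom environment:
  4 × C: 2 H each → 8
  3 × C: 3 H each → 9
  3 × C: no H
  2 × O: no H
  1 × Br: no H
  1 × C: 1 H
  1 × N: 2 H
  1 × O: 1 H
  1 × O (charge -1): no H
  Total hydrogens = 21.
Net charge -1.
Molecular formula: C11H21BrNO4-

C11H21BrNO4-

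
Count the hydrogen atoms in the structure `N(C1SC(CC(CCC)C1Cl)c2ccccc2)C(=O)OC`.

22

Hydrogens are implicit in SMILES; fill each atom to its normal valence:
  5 × C (aromatic): 1 H each → 5
  4 × C: 1 H each → 4
  3 × C: 2 H each → 6
  2 × C: 3 H each → 6
  2 × O: no H
  1 × C (aromatic): no H
  1 × C: no H
  1 × Cl: no H
  1 × N: 1 H
  1 × S: no H
  Total hydrogens = 22.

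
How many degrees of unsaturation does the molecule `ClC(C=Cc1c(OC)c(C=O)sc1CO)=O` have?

Molecular formula from the SMILES: C10H9ClO4S.
DoU = (2C + 2 + N − H − X)/2 = (2·10 + 2 + 0 − 9 − 1)/2 = 12/2 = 6.
(Structurally: 1 ring(s) + 5 π bond(s) = 6.)

6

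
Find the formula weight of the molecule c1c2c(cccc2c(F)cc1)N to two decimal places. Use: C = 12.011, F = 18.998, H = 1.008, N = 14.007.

Molecular formula: C10H8FN.
M = 10×12.011 + 1×18.998 + 8×1.008 + 1×14.007 = 161.18 g/mol.

161.18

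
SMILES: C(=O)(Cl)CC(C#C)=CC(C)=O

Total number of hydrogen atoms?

7

Hydrogens are implicit in SMILES; fill each atom to its normal valence:
  4 × C: no H
  2 × C: 1 H each → 2
  2 × O: no H
  1 × C: 3 H
  1 × C: 2 H
  1 × Cl: no H
  Total hydrogens = 7.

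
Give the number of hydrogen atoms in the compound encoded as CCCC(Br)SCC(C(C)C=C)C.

21

Hydrogens are implicit in SMILES; fill each atom to its normal valence:
  4 × C: 2 H each → 8
  4 × C: 1 H each → 4
  3 × C: 3 H each → 9
  1 × Br: no H
  1 × S: no H
  Total hydrogens = 21.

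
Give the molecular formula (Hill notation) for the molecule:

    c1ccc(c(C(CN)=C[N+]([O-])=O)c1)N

C9H11N3O2

Heavy atoms from the SMILES: 9 C, 3 N, 2 O.
Implicit hydrogens by atom environment:
  4 × C (aromatic): 1 H each → 4
  2 × C (aromatic): no H
  2 × N: 2 H each → 4
  1 × C: 2 H
  1 × C: 1 H
  1 × C: no H
  1 × N (charge +1): no H
  1 × O: no H
  1 × O (charge -1): no H
  Total hydrogens = 11.
Molecular formula: C9H11N3O2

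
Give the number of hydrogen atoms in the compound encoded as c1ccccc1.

6

Hydrogens are implicit in SMILES; fill each atom to its normal valence:
  6 × C (aromatic): 1 H each → 6
  Total hydrogens = 6.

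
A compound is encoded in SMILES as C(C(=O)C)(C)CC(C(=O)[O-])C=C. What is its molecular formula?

C9H13O3-

Heavy atoms from the SMILES: 9 C, 3 O.
Implicit hydrogens by atom environment:
  3 × C: 1 H each → 3
  2 × C: 3 H each → 6
  2 × C: 2 H each → 4
  2 × C: no H
  2 × O: no H
  1 × O (charge -1): no H
  Total hydrogens = 13.
Net charge -1.
Molecular formula: C9H13O3-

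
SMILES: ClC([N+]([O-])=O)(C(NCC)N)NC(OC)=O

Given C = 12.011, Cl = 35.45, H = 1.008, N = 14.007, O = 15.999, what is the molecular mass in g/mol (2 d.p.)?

Molecular formula: C6H13ClN4O4.
M = 6×12.011 + 1×35.45 + 13×1.008 + 4×14.007 + 4×15.999 = 240.64 g/mol.

240.64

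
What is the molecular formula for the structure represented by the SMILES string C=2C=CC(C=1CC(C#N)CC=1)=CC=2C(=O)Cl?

C13H10ClNO

Heavy atoms from the SMILES: 13 C, 1 Cl, 1 N, 1 O.
Implicit hydrogens by atom environment:
  4 × C (aromatic): 1 H each → 4
  3 × C: no H
  2 × C: 2 H each → 4
  2 × C: 1 H each → 2
  2 × C (aromatic): no H
  1 × Cl: no H
  1 × N: no H
  1 × O: no H
  Total hydrogens = 10.
Molecular formula: C13H10ClNO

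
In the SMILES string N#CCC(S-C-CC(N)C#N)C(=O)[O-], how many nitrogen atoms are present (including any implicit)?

3

The symbol for nitrogen appears 3 times in the SMILES.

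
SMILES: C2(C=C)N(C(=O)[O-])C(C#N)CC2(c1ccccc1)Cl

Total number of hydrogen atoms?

Hydrogens are implicit in SMILES; fill each atom to its normal valence:
  5 × C (aromatic): 1 H each → 5
  3 × C: 1 H each → 3
  3 × C: no H
  2 × C: 2 H each → 4
  2 × N: no H
  1 × C (aromatic): no H
  1 × Cl: no H
  1 × O: no H
  1 × O (charge -1): no H
  Total hydrogens = 12.

12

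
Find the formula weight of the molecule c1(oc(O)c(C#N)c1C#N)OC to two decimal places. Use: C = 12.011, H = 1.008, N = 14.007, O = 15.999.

164.12

Molecular formula: C7H4N2O3.
M = 7×12.011 + 4×1.008 + 2×14.007 + 3×15.999 = 164.12 g/mol.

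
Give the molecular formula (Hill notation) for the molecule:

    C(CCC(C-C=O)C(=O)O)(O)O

Heavy atoms from the SMILES: 7 C, 5 O.
Implicit hydrogens by atom environment:
  3 × C: 2 H each → 6
  3 × C: 1 H each → 3
  3 × O: 1 H each → 3
  2 × O: no H
  1 × C: no H
  Total hydrogens = 12.
Molecular formula: C7H12O5

C7H12O5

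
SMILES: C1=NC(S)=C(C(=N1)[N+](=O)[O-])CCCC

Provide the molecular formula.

C8H11N3O2S

Heavy atoms from the SMILES: 8 C, 3 N, 2 O, 1 S.
Implicit hydrogens by atom environment:
  3 × C: 2 H each → 6
  3 × C (aromatic): no H
  2 × N (aromatic): no H
  1 × C: 3 H
  1 × C (aromatic): 1 H
  1 × N (charge +1): no H
  1 × O: no H
  1 × O (charge -1): no H
  1 × S: 1 H
  Total hydrogens = 11.
Molecular formula: C8H11N3O2S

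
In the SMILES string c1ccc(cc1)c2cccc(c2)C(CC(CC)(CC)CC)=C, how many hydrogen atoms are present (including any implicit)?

28

Hydrogens are implicit in SMILES; fill each atom to its normal valence:
  9 × C (aromatic): 1 H each → 9
  5 × C: 2 H each → 10
  3 × C: 3 H each → 9
  3 × C (aromatic): no H
  2 × C: no H
  Total hydrogens = 28.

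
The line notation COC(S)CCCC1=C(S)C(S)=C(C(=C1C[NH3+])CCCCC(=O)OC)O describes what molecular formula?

C18H30NO4S3+

Heavy atoms from the SMILES: 18 C, 1 N, 4 O, 3 S.
Implicit hydrogens by atom environment:
  8 × C: 2 H each → 16
  6 × C (aromatic): no H
  3 × O: no H
  3 × S: 1 H each → 3
  2 × C: 3 H each → 6
  1 × C: 1 H
  1 × C: no H
  1 × N (charge +1): 3 H
  1 × O: 1 H
  Total hydrogens = 30.
Net charge +1.
Molecular formula: C18H30NO4S3+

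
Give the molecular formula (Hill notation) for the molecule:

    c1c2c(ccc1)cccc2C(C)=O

Heavy atoms from the SMILES: 12 C, 1 O.
Implicit hydrogens by atom environment:
  7 × C (aromatic): 1 H each → 7
  3 × C (aromatic): no H
  1 × C: 3 H
  1 × C: no H
  1 × O: no H
  Total hydrogens = 10.
Molecular formula: C12H10O

C12H10O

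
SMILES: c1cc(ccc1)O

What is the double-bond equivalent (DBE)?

4

Molecular formula from the SMILES: C6H6O.
DoU = (2C + 2 + N − H − X)/2 = (2·6 + 2 + 0 − 6 − 0)/2 = 8/2 = 4.
(Structurally: 1 ring(s) + 3 π bond(s) = 4.)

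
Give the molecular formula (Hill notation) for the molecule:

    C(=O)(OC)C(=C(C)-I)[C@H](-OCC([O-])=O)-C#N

Heavy atoms from the SMILES: 9 C, 1 I, 1 N, 5 O.
Implicit hydrogens by atom environment:
  5 × C: no H
  4 × O: no H
  2 × C: 3 H each → 6
  1 × C: 2 H
  1 × C: 1 H
  1 × I: no H
  1 × N: no H
  1 × O (charge -1): no H
  Total hydrogens = 9.
Net charge -1.
Molecular formula: C9H9INO5-

C9H9INO5-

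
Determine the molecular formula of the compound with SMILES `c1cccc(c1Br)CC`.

Heavy atoms from the SMILES: 1 Br, 8 C.
Implicit hydrogens by atom environment:
  4 × C (aromatic): 1 H each → 4
  2 × C (aromatic): no H
  1 × Br: no H
  1 × C: 3 H
  1 × C: 2 H
  Total hydrogens = 9.
Molecular formula: C8H9Br

C8H9Br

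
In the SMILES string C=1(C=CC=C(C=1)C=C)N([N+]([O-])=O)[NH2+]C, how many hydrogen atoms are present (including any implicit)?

Hydrogens are implicit in SMILES; fill each atom to its normal valence:
  4 × C (aromatic): 1 H each → 4
  2 × C (aromatic): no H
  1 × C: 3 H
  1 × C: 2 H
  1 × C: 1 H
  1 × N (charge +1): 2 H
  1 × N: no H
  1 × N (charge +1): no H
  1 × O: no H
  1 × O (charge -1): no H
  Total hydrogens = 12.

12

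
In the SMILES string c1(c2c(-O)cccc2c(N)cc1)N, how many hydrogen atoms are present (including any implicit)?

10

Hydrogens are implicit in SMILES; fill each atom to its normal valence:
  5 × C (aromatic): 1 H each → 5
  5 × C (aromatic): no H
  2 × N: 2 H each → 4
  1 × O: 1 H
  Total hydrogens = 10.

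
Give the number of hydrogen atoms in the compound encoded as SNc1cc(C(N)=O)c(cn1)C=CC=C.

11

Hydrogens are implicit in SMILES; fill each atom to its normal valence:
  3 × C: 1 H each → 3
  3 × C (aromatic): no H
  2 × C (aromatic): 1 H each → 2
  1 × C: 2 H
  1 × C: no H
  1 × N: 2 H
  1 × N: 1 H
  1 × N (aromatic): no H
  1 × O: no H
  1 × S: 1 H
  Total hydrogens = 11.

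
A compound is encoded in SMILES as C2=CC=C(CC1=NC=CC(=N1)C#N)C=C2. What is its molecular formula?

Heavy atoms from the SMILES: 12 C, 3 N.
Implicit hydrogens by atom environment:
  7 × C (aromatic): 1 H each → 7
  3 × C (aromatic): no H
  2 × N (aromatic): no H
  1 × C: 2 H
  1 × C: no H
  1 × N: no H
  Total hydrogens = 9.
Molecular formula: C12H9N3

C12H9N3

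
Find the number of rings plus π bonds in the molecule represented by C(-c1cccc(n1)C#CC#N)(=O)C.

9

Molecular formula from the SMILES: C10H6N2O.
DoU = (2C + 2 + N − H − X)/2 = (2·10 + 2 + 2 − 6 − 0)/2 = 18/2 = 9.
(Structurally: 1 ring(s) + 8 π bond(s) = 9.)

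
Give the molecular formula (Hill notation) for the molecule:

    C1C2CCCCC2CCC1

C10H18

Heavy atoms from the SMILES: 10 C.
Implicit hydrogens by atom environment:
  8 × C: 2 H each → 16
  2 × C: 1 H each → 2
  Total hydrogens = 18.
Molecular formula: C10H18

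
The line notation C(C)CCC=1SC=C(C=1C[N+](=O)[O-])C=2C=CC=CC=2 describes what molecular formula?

C15H17NO2S

Heavy atoms from the SMILES: 15 C, 1 N, 2 O, 1 S.
Implicit hydrogens by atom environment:
  6 × C (aromatic): 1 H each → 6
  4 × C: 2 H each → 8
  4 × C (aromatic): no H
  1 × C: 3 H
  1 × N (charge +1): no H
  1 × O: no H
  1 × O (charge -1): no H
  1 × S (aromatic): no H
  Total hydrogens = 17.
Molecular formula: C15H17NO2S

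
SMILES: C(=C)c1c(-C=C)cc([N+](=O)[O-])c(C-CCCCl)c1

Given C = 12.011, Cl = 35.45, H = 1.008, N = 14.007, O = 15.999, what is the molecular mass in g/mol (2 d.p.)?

Molecular formula: C14H16ClNO2.
M = 14×12.011 + 1×35.45 + 16×1.008 + 1×14.007 + 2×15.999 = 265.74 g/mol.

265.74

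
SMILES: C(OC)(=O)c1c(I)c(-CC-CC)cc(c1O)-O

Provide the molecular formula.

Heavy atoms from the SMILES: 12 C, 1 I, 4 O.
Implicit hydrogens by atom environment:
  5 × C (aromatic): no H
  3 × C: 2 H each → 6
  2 × C: 3 H each → 6
  2 × O: 1 H each → 2
  2 × O: no H
  1 × C (aromatic): 1 H
  1 × C: no H
  1 × I: no H
  Total hydrogens = 15.
Molecular formula: C12H15IO4

C12H15IO4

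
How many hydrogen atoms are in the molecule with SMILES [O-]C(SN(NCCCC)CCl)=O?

12

Hydrogens are implicit in SMILES; fill each atom to its normal valence:
  4 × C: 2 H each → 8
  1 × C: 3 H
  1 × C: no H
  1 × Cl: no H
  1 × N: 1 H
  1 × N: no H
  1 × O: no H
  1 × O (charge -1): no H
  1 × S: no H
  Total hydrogens = 12.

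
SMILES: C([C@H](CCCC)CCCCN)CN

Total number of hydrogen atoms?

26

Hydrogens are implicit in SMILES; fill each atom to its normal valence:
  9 × C: 2 H each → 18
  2 × N: 2 H each → 4
  1 × C: 3 H
  1 × C: 1 H
  Total hydrogens = 26.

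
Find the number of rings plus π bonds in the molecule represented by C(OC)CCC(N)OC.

0

Molecular formula from the SMILES: C6H15NO2.
DoU = (2C + 2 + N − H − X)/2 = (2·6 + 2 + 1 − 15 − 0)/2 = 0/2 = 0.
(Structurally: 0 ring(s) + 0 π bond(s) = 0.)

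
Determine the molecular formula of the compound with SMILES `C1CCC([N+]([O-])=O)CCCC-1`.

Heavy atoms from the SMILES: 8 C, 1 N, 2 O.
Implicit hydrogens by atom environment:
  7 × C: 2 H each → 14
  1 × C: 1 H
  1 × N (charge +1): no H
  1 × O: no H
  1 × O (charge -1): no H
  Total hydrogens = 15.
Molecular formula: C8H15NO2

C8H15NO2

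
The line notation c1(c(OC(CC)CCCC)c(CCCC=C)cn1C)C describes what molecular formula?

Heavy atoms from the SMILES: 18 C, 1 N, 1 O.
Implicit hydrogens by atom environment:
  8 × C: 2 H each → 16
  4 × C: 3 H each → 12
  3 × C (aromatic): no H
  2 × C: 1 H each → 2
  1 × C (aromatic): 1 H
  1 × N (aromatic): no H
  1 × O: no H
  Total hydrogens = 31.
Molecular formula: C18H31NO

C18H31NO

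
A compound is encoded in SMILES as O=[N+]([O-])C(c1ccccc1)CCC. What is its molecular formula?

Heavy atoms from the SMILES: 10 C, 1 N, 2 O.
Implicit hydrogens by atom environment:
  5 × C (aromatic): 1 H each → 5
  2 × C: 2 H each → 4
  1 × C: 3 H
  1 × C: 1 H
  1 × C (aromatic): no H
  1 × N (charge +1): no H
  1 × O: no H
  1 × O (charge -1): no H
  Total hydrogens = 13.
Molecular formula: C10H13NO2

C10H13NO2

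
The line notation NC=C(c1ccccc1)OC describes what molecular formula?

Heavy atoms from the SMILES: 9 C, 1 N, 1 O.
Implicit hydrogens by atom environment:
  5 × C (aromatic): 1 H each → 5
  1 × C: 3 H
  1 × C: 1 H
  1 × C: no H
  1 × C (aromatic): no H
  1 × N: 2 H
  1 × O: no H
  Total hydrogens = 11.
Molecular formula: C9H11NO

C9H11NO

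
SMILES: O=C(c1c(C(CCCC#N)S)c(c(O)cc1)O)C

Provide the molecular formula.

C13H15NO3S

Heavy atoms from the SMILES: 13 C, 1 N, 3 O, 1 S.
Implicit hydrogens by atom environment:
  4 × C (aromatic): no H
  3 × C: 2 H each → 6
  2 × C (aromatic): 1 H each → 2
  2 × C: no H
  2 × O: 1 H each → 2
  1 × C: 3 H
  1 × C: 1 H
  1 × N: no H
  1 × O: no H
  1 × S: 1 H
  Total hydrogens = 15.
Molecular formula: C13H15NO3S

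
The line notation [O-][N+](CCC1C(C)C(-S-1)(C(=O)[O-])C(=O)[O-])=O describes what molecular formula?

[C8H9NO6S]2-

Heavy atoms from the SMILES: 8 C, 1 N, 6 O, 1 S.
Implicit hydrogens by atom environment:
  3 × C: no H
  3 × O: no H
  3 × O (charge -1): no H
  2 × C: 2 H each → 4
  2 × C: 1 H each → 2
  1 × C: 3 H
  1 × N (charge +1): no H
  1 × S: no H
  Total hydrogens = 9.
Net charge -2.
Molecular formula: [C8H9NO6S]2-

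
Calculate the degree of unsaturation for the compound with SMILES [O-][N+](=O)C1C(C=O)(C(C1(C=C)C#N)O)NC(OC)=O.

7

Molecular formula from the SMILES: C10H11N3O6.
DoU = (2C + 2 + N − H − X)/2 = (2·10 + 2 + 3 − 11 − 0)/2 = 14/2 = 7.
(Structurally: 1 ring(s) + 6 π bond(s) = 7.)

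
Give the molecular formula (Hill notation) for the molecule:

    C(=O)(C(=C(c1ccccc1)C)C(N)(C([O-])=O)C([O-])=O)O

[C13H11NO6]2-

Heavy atoms from the SMILES: 13 C, 1 N, 6 O.
Implicit hydrogens by atom environment:
  6 × C: no H
  5 × C (aromatic): 1 H each → 5
  3 × O: no H
  2 × O (charge -1): no H
  1 × C: 3 H
  1 × C (aromatic): no H
  1 × N: 2 H
  1 × O: 1 H
  Total hydrogens = 11.
Net charge -2.
Molecular formula: [C13H11NO6]2-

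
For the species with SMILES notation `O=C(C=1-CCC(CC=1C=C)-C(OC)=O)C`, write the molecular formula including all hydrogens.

Heavy atoms from the SMILES: 12 C, 3 O.
Implicit hydrogens by atom environment:
  4 × C: 2 H each → 8
  4 × C: no H
  3 × O: no H
  2 × C: 3 H each → 6
  2 × C: 1 H each → 2
  Total hydrogens = 16.
Molecular formula: C12H16O3

C12H16O3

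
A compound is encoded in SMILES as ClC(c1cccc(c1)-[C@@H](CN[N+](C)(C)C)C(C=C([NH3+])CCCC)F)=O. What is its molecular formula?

[C19H31ClFN3O]2+

Heavy atoms from the SMILES: 19 C, 1 Cl, 1 F, 3 N, 1 O.
Implicit hydrogens by atom environment:
  4 × C: 3 H each → 12
  4 × C: 2 H each → 8
  4 × C (aromatic): 1 H each → 4
  3 × C: 1 H each → 3
  2 × C: no H
  2 × C (aromatic): no H
  1 × Cl: no H
  1 × F: no H
  1 × N (charge +1): 3 H
  1 × N: 1 H
  1 × N (charge +1): no H
  1 × O: no H
  Total hydrogens = 31.
Net charge +2.
Molecular formula: [C19H31ClFN3O]2+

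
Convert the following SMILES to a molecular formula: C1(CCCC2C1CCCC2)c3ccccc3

C16H22

Heavy atoms from the SMILES: 16 C.
Implicit hydrogens by atom environment:
  7 × C: 2 H each → 14
  5 × C (aromatic): 1 H each → 5
  3 × C: 1 H each → 3
  1 × C (aromatic): no H
  Total hydrogens = 22.
Molecular formula: C16H22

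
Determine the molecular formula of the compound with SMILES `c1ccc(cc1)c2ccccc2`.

C12H10

Heavy atoms from the SMILES: 12 C.
Implicit hydrogens by atom environment:
  10 × C (aromatic): 1 H each → 10
  2 × C (aromatic): no H
  Total hydrogens = 10.
Molecular formula: C12H10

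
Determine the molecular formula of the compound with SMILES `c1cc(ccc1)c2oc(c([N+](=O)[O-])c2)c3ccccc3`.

C16H11NO3

Heavy atoms from the SMILES: 16 C, 1 N, 3 O.
Implicit hydrogens by atom environment:
  11 × C (aromatic): 1 H each → 11
  5 × C (aromatic): no H
  1 × N (charge +1): no H
  1 × O (aromatic): no H
  1 × O: no H
  1 × O (charge -1): no H
  Total hydrogens = 11.
Molecular formula: C16H11NO3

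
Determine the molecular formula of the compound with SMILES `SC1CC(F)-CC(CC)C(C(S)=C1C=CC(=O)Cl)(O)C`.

C14H20ClFO2S2

Heavy atoms from the SMILES: 14 C, 1 Cl, 1 F, 2 O, 2 S.
Implicit hydrogens by atom environment:
  5 × C: 1 H each → 5
  4 × C: no H
  3 × C: 2 H each → 6
  2 × C: 3 H each → 6
  2 × S: 1 H each → 2
  1 × Cl: no H
  1 × F: no H
  1 × O: 1 H
  1 × O: no H
  Total hydrogens = 20.
Molecular formula: C14H20ClFO2S2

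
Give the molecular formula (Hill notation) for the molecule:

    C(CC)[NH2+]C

C4H12N+

Heavy atoms from the SMILES: 4 C, 1 N.
Implicit hydrogens by atom environment:
  2 × C: 3 H each → 6
  2 × C: 2 H each → 4
  1 × N (charge +1): 2 H
  Total hydrogens = 12.
Net charge +1.
Molecular formula: C4H12N+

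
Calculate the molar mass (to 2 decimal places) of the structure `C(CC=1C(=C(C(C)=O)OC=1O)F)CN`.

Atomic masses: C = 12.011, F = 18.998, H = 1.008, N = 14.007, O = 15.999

201.20

Molecular formula: C9H12FNO3.
M = 9×12.011 + 1×18.998 + 12×1.008 + 1×14.007 + 3×15.999 = 201.20 g/mol.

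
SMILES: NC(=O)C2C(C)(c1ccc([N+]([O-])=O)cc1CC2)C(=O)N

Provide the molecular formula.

Heavy atoms from the SMILES: 13 C, 3 N, 4 O.
Implicit hydrogens by atom environment:
  3 × C (aromatic): 1 H each → 3
  3 × C (aromatic): no H
  3 × C: no H
  3 × O: no H
  2 × C: 2 H each → 4
  2 × N: 2 H each → 4
  1 × C: 3 H
  1 × C: 1 H
  1 × N (charge +1): no H
  1 × O (charge -1): no H
  Total hydrogens = 15.
Molecular formula: C13H15N3O4

C13H15N3O4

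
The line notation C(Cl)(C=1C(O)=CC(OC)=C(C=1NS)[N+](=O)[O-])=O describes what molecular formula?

Heavy atoms from the SMILES: 8 C, 1 Cl, 2 N, 5 O, 1 S.
Implicit hydrogens by atom environment:
  5 × C (aromatic): no H
  3 × O: no H
  1 × C: 3 H
  1 × C (aromatic): 1 H
  1 × C: no H
  1 × Cl: no H
  1 × N: 1 H
  1 × N (charge +1): no H
  1 × O: 1 H
  1 × O (charge -1): no H
  1 × S: 1 H
  Total hydrogens = 7.
Molecular formula: C8H7ClN2O5S

C8H7ClN2O5S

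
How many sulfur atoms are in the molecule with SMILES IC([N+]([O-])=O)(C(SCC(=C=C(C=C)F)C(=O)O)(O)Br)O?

The symbol for sulfur appears 1 time in the SMILES.

1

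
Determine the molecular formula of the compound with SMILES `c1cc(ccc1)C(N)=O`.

C7H7NO

Heavy atoms from the SMILES: 7 C, 1 N, 1 O.
Implicit hydrogens by atom environment:
  5 × C (aromatic): 1 H each → 5
  1 × C (aromatic): no H
  1 × C: no H
  1 × N: 2 H
  1 × O: no H
  Total hydrogens = 7.
Molecular formula: C7H7NO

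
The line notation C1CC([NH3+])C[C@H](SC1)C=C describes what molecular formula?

Heavy atoms from the SMILES: 8 C, 1 N, 1 S.
Implicit hydrogens by atom environment:
  5 × C: 2 H each → 10
  3 × C: 1 H each → 3
  1 × N (charge +1): 3 H
  1 × S: no H
  Total hydrogens = 16.
Net charge +1.
Molecular formula: C8H16NS+

C8H16NS+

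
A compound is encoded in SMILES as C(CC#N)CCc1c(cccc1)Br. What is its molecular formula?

Heavy atoms from the SMILES: 1 Br, 11 C, 1 N.
Implicit hydrogens by atom environment:
  4 × C: 2 H each → 8
  4 × C (aromatic): 1 H each → 4
  2 × C (aromatic): no H
  1 × Br: no H
  1 × C: no H
  1 × N: no H
  Total hydrogens = 12.
Molecular formula: C11H12BrN

C11H12BrN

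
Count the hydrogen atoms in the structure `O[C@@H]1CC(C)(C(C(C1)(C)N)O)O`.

17

Hydrogens are implicit in SMILES; fill each atom to its normal valence:
  3 × O: 1 H each → 3
  2 × C: 3 H each → 6
  2 × C: 2 H each → 4
  2 × C: 1 H each → 2
  2 × C: no H
  1 × N: 2 H
  Total hydrogens = 17.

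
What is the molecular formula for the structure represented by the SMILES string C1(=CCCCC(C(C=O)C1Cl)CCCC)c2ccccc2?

Heavy atoms from the SMILES: 19 C, 1 Cl, 1 O.
Implicit hydrogens by atom environment:
  6 × C: 2 H each → 12
  5 × C: 1 H each → 5
  5 × C (aromatic): 1 H each → 5
  1 × C: 3 H
  1 × C: no H
  1 × C (aromatic): no H
  1 × Cl: no H
  1 × O: no H
  Total hydrogens = 25.
Molecular formula: C19H25ClO

C19H25ClO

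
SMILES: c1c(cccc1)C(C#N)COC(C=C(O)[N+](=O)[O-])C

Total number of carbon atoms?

13

The symbol for carbon appears 13 times in the SMILES. Lowercase c denotes aromatic carbon and counts toward C.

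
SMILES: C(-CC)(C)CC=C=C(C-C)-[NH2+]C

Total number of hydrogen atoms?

22

Hydrogens are implicit in SMILES; fill each atom to its normal valence:
  4 × C: 3 H each → 12
  3 × C: 2 H each → 6
  2 × C: 1 H each → 2
  2 × C: no H
  1 × N (charge +1): 2 H
  Total hydrogens = 22.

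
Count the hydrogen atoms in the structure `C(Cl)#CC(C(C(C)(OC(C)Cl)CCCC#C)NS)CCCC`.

27

Hydrogens are implicit in SMILES; fill each atom to its normal valence:
  6 × C: 2 H each → 12
  4 × C: 1 H each → 4
  4 × C: no H
  3 × C: 3 H each → 9
  2 × Cl: no H
  1 × N: 1 H
  1 × O: no H
  1 × S: 1 H
  Total hydrogens = 27.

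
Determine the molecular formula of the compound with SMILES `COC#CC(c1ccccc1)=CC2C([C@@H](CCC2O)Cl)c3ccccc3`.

C23H23ClO2

Heavy atoms from the SMILES: 23 C, 1 Cl, 2 O.
Implicit hydrogens by atom environment:
  10 × C (aromatic): 1 H each → 10
  5 × C: 1 H each → 5
  3 × C: no H
  2 × C: 2 H each → 4
  2 × C (aromatic): no H
  1 × C: 3 H
  1 × Cl: no H
  1 × O: 1 H
  1 × O: no H
  Total hydrogens = 23.
Molecular formula: C23H23ClO2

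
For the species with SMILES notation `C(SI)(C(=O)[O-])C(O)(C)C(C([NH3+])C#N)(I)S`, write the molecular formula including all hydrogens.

Heavy atoms from the SMILES: 7 C, 2 I, 2 N, 3 O, 2 S.
Implicit hydrogens by atom environment:
  4 × C: no H
  2 × C: 1 H each → 2
  2 × I: no H
  1 × C: 3 H
  1 × N (charge +1): 3 H
  1 × N: no H
  1 × O: 1 H
  1 × O: no H
  1 × O (charge -1): no H
  1 × S: 1 H
  1 × S: no H
  Total hydrogens = 10.
Molecular formula: C7H10I2N2O3S2

C7H10I2N2O3S2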